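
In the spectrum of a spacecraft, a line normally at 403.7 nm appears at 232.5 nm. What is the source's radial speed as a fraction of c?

λ'/λ₀ = 0.5759 < 1 (blueshift), so the source is approaching.
λ'/λ₀ = √((1 − β)/(1 + β)) for an approaching source ⇒ β = (1 − r²)/(1 + r²) with r = λ'/λ₀.
β = (1 − 0.3317)/(1 + 0.3317) ≈ 0.502.

0.502c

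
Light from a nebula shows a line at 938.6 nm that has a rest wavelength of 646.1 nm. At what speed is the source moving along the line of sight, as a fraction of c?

0.357c

λ'/λ₀ = 1.4527 > 1 (redshift), so the source is receding.
λ'/λ₀ = √((1 + β)/(1 − β)) for a receding source ⇒ β = (r² − 1)/(r² + 1) with r = λ'/λ₀.
β = (2.1104 − 1)/(2.1104 + 1) ≈ 0.357.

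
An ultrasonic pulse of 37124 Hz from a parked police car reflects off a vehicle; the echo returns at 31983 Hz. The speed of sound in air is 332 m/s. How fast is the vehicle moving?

Double Doppler shift off a moving reflector: f₂ = f₀ · (v + u)/(v − u) (u > 0 toward emitter).
Rearranging, u = v · (f₂ − f₀)/(f₂ + f₀) = 332 × -5141/69107 ≈ -24.7 m/s.
So the vehicle is moving at 24.7 m/s away from the emitter.

24.7 m/s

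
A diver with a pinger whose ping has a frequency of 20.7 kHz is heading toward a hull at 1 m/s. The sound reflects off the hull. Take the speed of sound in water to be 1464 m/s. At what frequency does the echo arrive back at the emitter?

20.7 kHz

The hull receives the sound from a moving source: f₁ = f₀ · v/(v − v_e) = 20.7 × 1464/1463 ≈ 20.7 kHz.
On the return leg the diver with a pinger is a moving observer: f₂ = f₁ · (v + v_e)/v = 20.7 × 1465/1464 ≈ 20.7 kHz.
Equivalently f₂ = f₀ · (v + v_e)/(v − v_e).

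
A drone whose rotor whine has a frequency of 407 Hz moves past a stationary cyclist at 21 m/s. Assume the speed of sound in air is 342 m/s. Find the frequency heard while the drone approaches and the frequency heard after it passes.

434 Hz approaching; 383 Hz receding

Approaching: f₁ = f · v/(v − v_s) = 407 × 342/321 ≈ 434 Hz.
Receding: f₂ = f · v/(v + v_s) = 407 × 342/363 ≈ 383 Hz.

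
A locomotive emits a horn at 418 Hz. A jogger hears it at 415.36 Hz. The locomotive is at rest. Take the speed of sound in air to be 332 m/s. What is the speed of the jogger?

2.10 m/s

f' < f, so the jogger is receding.
f' = f · (v − v_o)/v ⇒ v_o = v · |f'/f − 1|.
v_o = 332 × |415.36/418 − 1| = 332 × 0.006316 ≈ 2.10 m/s.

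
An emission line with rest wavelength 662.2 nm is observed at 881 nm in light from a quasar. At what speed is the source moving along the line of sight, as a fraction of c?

λ'/λ₀ = 1.3304 > 1 (redshift), so the source is receding.
λ'/λ₀ = √((1 + β)/(1 − β)) for a receding source ⇒ β = (r² − 1)/(r² + 1) with r = λ'/λ₀.
β = (1.7700 − 1)/(1.7700 + 1) ≈ 0.278.

0.278c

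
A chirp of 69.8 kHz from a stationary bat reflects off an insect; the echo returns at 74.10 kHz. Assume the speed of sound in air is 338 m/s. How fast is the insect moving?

Double Doppler shift off a moving reflector: f₂ = f₀ · (v + u)/(v − u) (u > 0 toward emitter).
Rearranging, u = v · (f₂ − f₀)/(f₂ + f₀) = 338 × 4.30/143.90 ≈ 10.1 m/s.
So the insect is moving at 10.1 m/s toward the emitter.

10.1 m/s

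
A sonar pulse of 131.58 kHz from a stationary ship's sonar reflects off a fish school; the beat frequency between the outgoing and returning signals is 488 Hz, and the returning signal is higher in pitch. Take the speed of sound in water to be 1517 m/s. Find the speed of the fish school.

Double Doppler shift off a moving reflector: f₂ = f₀ · (v + u)/(v − u) (u > 0 toward emitter).
Returning signal is higher, so f₂ = f₀ + Δf = 131580 + 488 = 132068 Hz.
Rearranging, u = v · (f₂ − f₀)/(f₂ + f₀) = 1517 × 488/263648 ≈ 2.81 m/s.
So the fish school is moving at 2.81 m/s toward the emitter.

2.81 m/s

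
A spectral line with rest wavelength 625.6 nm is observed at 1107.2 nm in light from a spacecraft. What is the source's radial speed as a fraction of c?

0.516

λ'/λ₀ = 1.7698 > 1 (redshift), so the source is receding.
λ'/λ₀ = √((1 + β)/(1 − β)) for a receding source ⇒ β = (r² − 1)/(r² + 1) with r = λ'/λ₀.
β = (3.1323 − 1)/(3.1323 + 1) ≈ 0.516.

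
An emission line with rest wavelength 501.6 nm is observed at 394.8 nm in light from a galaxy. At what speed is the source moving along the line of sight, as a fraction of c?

0.235

λ'/λ₀ = 0.7871 < 1 (blueshift), so the source is approaching.
λ'/λ₀ = √((1 − β)/(1 + β)) for an approaching source ⇒ β = (1 − r²)/(1 + r²) with r = λ'/λ₀.
β = (1 − 0.6195)/(1 + 0.6195) ≈ 0.235.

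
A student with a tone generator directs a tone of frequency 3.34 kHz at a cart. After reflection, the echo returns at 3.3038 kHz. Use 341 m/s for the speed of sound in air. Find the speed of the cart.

Double Doppler shift off a moving reflector: f₂ = f₀ · (v + u)/(v − u) (u > 0 toward emitter).
Rearranging, u = v · (f₂ − f₀)/(f₂ + f₀) = 341 × -0.0362/6.6438 ≈ -1.86 m/s.
So the cart is moving at 1.86 m/s away from the emitter.

1.86 m/s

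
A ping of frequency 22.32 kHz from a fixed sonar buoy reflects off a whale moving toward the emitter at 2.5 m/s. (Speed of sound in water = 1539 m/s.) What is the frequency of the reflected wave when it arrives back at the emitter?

The whale first receives the wave as a moving observer: f₁ = f₀ · (v + u)/v = 22.32 × (1539 + 2.5)/1539 ≈ 22.4 kHz.
The reflection then acts as a moving source: f₂ = f₁ · v/(v − u) ≈ 22.4 kHz.
Equivalently f₂ = f₀ · (v + u)/(v − u).

22.4 kHz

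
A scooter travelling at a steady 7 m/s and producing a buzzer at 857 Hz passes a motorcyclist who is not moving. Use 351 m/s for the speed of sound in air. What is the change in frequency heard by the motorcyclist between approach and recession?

Approaching: f₁ = f · v/(v − v_s) = 857 × 351/344 ≈ 874.4 Hz.
Receding: f₂ = f · v/(v + v_s) = 857 × 351/358 ≈ 840.2 Hz.
Drop: f₁ − f₂ = 2f·v·v_s/(v² − v_s²) = 2 × 857 × 351 × 7/(351² − 7²) ≈ 34.2 Hz.

34.2 Hz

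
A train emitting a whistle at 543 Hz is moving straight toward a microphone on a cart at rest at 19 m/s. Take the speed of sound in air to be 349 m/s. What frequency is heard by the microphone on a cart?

With the source moving toward a stationary observer, f' = f · v/(v − v_s).
f' = 543 × 349/(349 − 19) = 543 × 349/330 ≈ 574 Hz.

574 Hz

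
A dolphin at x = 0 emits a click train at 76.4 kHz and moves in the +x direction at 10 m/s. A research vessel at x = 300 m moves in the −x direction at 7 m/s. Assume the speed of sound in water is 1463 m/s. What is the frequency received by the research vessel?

The observer lies on the +x side, so the source is heading toward the observer and the observer is heading toward the source.
With source approaching and observer approaching, f' = f · (v + v_o)/(v − v_s).
f' = 76.4 × (1463 + 7)/(1463 − 10) = 76.4 × 1470/1453 ≈ 77.3 kHz.

77.3 kHz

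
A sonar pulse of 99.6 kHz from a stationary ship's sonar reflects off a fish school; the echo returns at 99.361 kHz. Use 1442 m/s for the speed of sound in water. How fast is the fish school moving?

1.73 m/s

Double Doppler shift off a moving reflector: f₂ = f₀ · (v + u)/(v − u) (u > 0 toward emitter).
Rearranging, u = v · (f₂ − f₀)/(f₂ + f₀) = 1442 × -0.239/198.961 ≈ -1.73 m/s.
So the fish school is moving at 1.73 m/s away from the emitter.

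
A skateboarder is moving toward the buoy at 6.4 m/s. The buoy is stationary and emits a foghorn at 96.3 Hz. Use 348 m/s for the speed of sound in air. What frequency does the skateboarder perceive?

98 Hz

Moving observer, stationary source: f' = f · (v + v_o)/v.
f' = 96.3 × (348 + 6.4)/348 = 96.3 × 354.4/348 ≈ 98 Hz.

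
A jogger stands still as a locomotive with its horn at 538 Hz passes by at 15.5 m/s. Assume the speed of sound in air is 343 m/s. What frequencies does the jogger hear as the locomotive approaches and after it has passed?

563 Hz approaching; 515 Hz receding

Approaching: f₁ = f · v/(v − v_s) = 538 × 343/327.5 ≈ 563 Hz.
Receding: f₂ = f · v/(v + v_s) = 538 × 343/358.5 ≈ 515 Hz.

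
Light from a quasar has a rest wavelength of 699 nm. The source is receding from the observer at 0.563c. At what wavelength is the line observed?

Relativistic Doppler for wavelength: λ' = λ₀ · √((1 + β)/(1 − β)).
λ' = 699 × √(1.5630/0.4370) = 699 × 1.89121 ≈ 1322.0 nm.

1322.0 nm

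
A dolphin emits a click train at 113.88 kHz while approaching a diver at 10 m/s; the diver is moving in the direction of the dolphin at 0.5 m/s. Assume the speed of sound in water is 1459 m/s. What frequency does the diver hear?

General Doppler shift: f' = f · (v + v_o)/(v − v_s).
f' = 113.88 × (1459 + 0.5)/(1459 − 10) = 113.88 × 1459.5/1449 ≈ 114.7 kHz.

114.7 kHz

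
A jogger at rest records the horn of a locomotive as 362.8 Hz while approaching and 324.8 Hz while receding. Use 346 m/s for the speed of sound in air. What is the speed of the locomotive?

f₁/f₂ = (v + v_s)/(v − v_s), so v_s = v · (f₁ − f₂)/(f₁ + f₂).
v_s = 346 × (362.8 − 324.8)/(362.8 + 324.8) = 346 × 38.0/687.6 ≈ 19.1 m/s.

19.1 m/s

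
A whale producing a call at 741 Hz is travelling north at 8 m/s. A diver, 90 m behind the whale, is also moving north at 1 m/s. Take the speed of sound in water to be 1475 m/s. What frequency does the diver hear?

738 Hz

The diver is behind, so the whale is moving away from it while the diver is moving toward the whale.
Both move, so f' = f · (v + v_o)/(v + v_s).
f' = 741 × (1475 + 1)/(1475 + 8) = 741 × 1476/1483 ≈ 738 Hz.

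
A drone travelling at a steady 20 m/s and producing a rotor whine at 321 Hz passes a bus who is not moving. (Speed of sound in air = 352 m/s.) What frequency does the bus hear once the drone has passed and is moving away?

304 Hz

Receding: f₂ = f · v/(v + v_s) = 321 × 352/372 ≈ 304 Hz.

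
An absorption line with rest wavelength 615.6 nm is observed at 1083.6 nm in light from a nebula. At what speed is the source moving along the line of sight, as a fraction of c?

λ'/λ₀ = 1.7602 > 1 (redshift), so the source is receding.
λ'/λ₀ = √((1 + β)/(1 − β)) for a receding source ⇒ β = (r² − 1)/(r² + 1) with r = λ'/λ₀.
β = (3.0984 − 1)/(3.0984 + 1) ≈ 0.512.

0.512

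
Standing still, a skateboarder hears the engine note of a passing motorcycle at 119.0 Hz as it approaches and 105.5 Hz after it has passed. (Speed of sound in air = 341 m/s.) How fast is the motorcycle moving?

20.5 m/s

f₁/f₂ = (v + v_s)/(v − v_s), so v_s = v · (f₁ − f₂)/(f₁ + f₂).
v_s = 341 × (119.0 − 105.5)/(119.0 + 105.5) = 341 × 13.5/224.5 ≈ 20.5 m/s.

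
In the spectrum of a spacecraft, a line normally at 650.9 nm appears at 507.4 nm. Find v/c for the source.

0.244

λ'/λ₀ = 0.7795 < 1 (blueshift), so the source is approaching.
λ'/λ₀ = √((1 − β)/(1 + β)) for an approaching source ⇒ β = (1 − r²)/(1 + r²) with r = λ'/λ₀.
β = (1 − 0.6077)/(1 + 0.6077) ≈ 0.244.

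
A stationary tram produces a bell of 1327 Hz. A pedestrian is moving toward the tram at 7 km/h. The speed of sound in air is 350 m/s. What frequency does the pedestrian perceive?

1334 Hz

7 km/h = 1.944 m/s.
Moving observer, stationary source: f' = f · (v + v_o)/v.
f' = 1327 × (350 + 1.944)/350 = 1327 × 351.94/350 ≈ 1334 Hz.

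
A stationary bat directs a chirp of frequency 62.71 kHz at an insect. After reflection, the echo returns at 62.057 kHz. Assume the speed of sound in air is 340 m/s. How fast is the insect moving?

1.78 m/s

Double Doppler shift off a moving reflector: f₂ = f₀ · (v + u)/(v − u) (u > 0 toward emitter).
Rearranging, u = v · (f₂ − f₀)/(f₂ + f₀) = 340 × -0.653/124.767 ≈ -1.78 m/s.
So the insect is moving at 1.78 m/s away from the emitter.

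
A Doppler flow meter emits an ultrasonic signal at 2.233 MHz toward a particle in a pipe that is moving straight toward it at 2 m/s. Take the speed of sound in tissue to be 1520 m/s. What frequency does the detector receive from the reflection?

2.239 MHz

The particle in a pipe first receives the wave as a moving observer: f₁ = f₀ · (v + u)/v = 2.233 × (1520 + 2)/1520 ≈ 2.236 MHz.
The reflection then acts as a moving source: f₂ = f₁ · v/(v − u) ≈ 2.239 MHz.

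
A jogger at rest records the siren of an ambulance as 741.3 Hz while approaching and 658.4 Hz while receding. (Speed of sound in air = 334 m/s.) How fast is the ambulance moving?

f₁/f₂ = (v + v_s)/(v − v_s), so v_s = v · (f₁ − f₂)/(f₁ + f₂).
v_s = 334 × (741.3 − 658.4)/(741.3 + 658.4) = 334 × 82.9/1399.7 ≈ 19.8 m/s.

19.8 m/s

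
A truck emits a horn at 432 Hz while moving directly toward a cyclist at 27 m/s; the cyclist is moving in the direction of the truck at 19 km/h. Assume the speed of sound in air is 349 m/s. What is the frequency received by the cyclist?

475 Hz

19 km/h = 5.278 m/s.
General Doppler shift: f' = f · (v + v_o)/(v − v_s).
f' = 432 × (349 + 5.278)/(349 − 27) = 432 × 354.28/322 ≈ 475 Hz.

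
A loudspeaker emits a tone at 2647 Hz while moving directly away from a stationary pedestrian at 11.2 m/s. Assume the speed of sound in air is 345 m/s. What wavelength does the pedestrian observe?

13.5 cm

Moving source, stationary observer: f' = f · v/(v + v_s) since the source is receding.
f' = 2647 × 345/(345 + 11.2) ≈ 2564 Hz.
λ' = v/f' = 345/2563.77 ≈ 13.5 cm.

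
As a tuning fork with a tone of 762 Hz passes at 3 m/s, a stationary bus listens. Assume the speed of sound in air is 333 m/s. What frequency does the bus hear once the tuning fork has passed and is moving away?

755 Hz

Receding: f₂ = f · v/(v + v_s) = 762 × 333/336 ≈ 755 Hz.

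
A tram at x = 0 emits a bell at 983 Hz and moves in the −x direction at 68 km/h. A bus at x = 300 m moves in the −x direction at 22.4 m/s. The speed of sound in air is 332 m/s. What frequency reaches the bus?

993 Hz

68 km/h = 18.89 m/s.
The observer lies on the +x side, so the source is heading away from the observer and the observer is heading toward the source.
With source receding and observer approaching, f' = f · (v + v_o)/(v + v_s).
f' = 983 × (332 + 22.4)/(332 + 18.89) = 983 × 354.4/350.89 ≈ 993 Hz.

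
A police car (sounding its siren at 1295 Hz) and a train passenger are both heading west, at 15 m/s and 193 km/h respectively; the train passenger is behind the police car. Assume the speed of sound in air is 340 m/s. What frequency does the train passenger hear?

193 km/h = 53.61 m/s.
The train passenger is behind, so the police car is moving away from it while the train passenger is moving toward the police car.
Both move, so f' = f · (v + v_o)/(v + v_s).
f' = 1295 × (340 + 53.61)/(340 + 15) = 1295 × 393.61/355 ≈ 1436 Hz.

1436 Hz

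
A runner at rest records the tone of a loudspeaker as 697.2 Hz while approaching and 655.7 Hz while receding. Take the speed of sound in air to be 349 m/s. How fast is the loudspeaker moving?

f₁/f₂ = (v + v_s)/(v − v_s), so v_s = v · (f₁ − f₂)/(f₁ + f₂).
v_s = 349 × (697.2 − 655.7)/(697.2 + 655.7) = 349 × 41.5/1352.9 ≈ 10.7 m/s.

10.7 m/s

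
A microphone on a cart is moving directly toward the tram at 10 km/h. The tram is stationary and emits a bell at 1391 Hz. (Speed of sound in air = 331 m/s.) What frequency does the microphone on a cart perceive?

10 km/h = 2.778 m/s.
Moving observer, stationary source: f' = f · (v + v_o)/v.
f' = 1391 × (331 + 2.778)/331 = 1391 × 333.78/331 ≈ 1403 Hz.

1403 Hz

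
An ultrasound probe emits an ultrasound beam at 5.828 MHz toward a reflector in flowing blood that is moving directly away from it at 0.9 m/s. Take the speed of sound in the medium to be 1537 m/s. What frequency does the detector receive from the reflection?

At the reflector in flowing blood (a moving observer), f₁ = f₀ · (v − u)/v = 5.828 × 1536.1/1537 ≈ 5.825 MHz.
On reflection it acts as a source moving away from the stationary detector: f₂ = f₁ · v/(v + u) = 5.825 × 1537/1537.9 ≈ 5.821 MHz.
Equivalently f₂ = f₀ · (v − u)/(v + u).

5.821 MHz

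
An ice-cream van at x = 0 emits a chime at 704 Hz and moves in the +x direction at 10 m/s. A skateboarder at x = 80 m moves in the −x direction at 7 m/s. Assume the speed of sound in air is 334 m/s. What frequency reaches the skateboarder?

The observer lies on the +x side, so the source is heading toward the observer and the observer is heading toward the source.
With source approaching and observer approaching, f' = f · (v + v_o)/(v − v_s).
f' = 704 × (334 + 7)/(334 − 10) = 704 × 341/324 ≈ 741 Hz.

741 Hz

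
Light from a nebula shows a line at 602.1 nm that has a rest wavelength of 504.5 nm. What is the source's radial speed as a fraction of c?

0.175

λ'/λ₀ = 1.1935 > 1 (redshift), so the source is receding.
λ'/λ₀ = √((1 + β)/(1 − β)) for a receding source ⇒ β = (r² − 1)/(r² + 1) with r = λ'/λ₀.
β = (1.4243 − 1)/(1.4243 + 1) ≈ 0.175.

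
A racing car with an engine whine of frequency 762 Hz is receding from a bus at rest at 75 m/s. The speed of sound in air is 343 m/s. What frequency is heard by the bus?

With the source moving away from a stationary observer, f' = f · v/(v + v_s).
f' = 762 × 343/(343 + 75) = 762 × 343/418 ≈ 625 Hz.

625 Hz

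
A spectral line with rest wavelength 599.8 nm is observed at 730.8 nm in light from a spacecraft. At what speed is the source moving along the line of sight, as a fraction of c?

0.195c

λ'/λ₀ = 1.2184 > 1 (redshift), so the source is receding.
λ'/λ₀ = √((1 + β)/(1 − β)) for a receding source ⇒ β = (r² − 1)/(r² + 1) with r = λ'/λ₀.
β = (1.4845 − 1)/(1.4845 + 1) ≈ 0.195.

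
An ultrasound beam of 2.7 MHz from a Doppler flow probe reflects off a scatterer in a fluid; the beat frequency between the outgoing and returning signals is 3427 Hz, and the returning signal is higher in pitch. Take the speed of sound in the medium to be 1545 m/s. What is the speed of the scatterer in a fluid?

Double Doppler shift off a moving reflector: f₂ = f₀ · (v + u)/(v − u) (u > 0 toward emitter).
Returning signal is higher, so f₂ = f₀ + Δf = 2700000 + 3427 = 2703427 Hz.
Rearranging, u = v · (f₂ − f₀)/(f₂ + f₀) = 1545 × 3427/5403427 ≈ 0.98 m/s.
So the scatterer in a fluid is moving at 0.98 m/s toward the emitter.

0.98 m/s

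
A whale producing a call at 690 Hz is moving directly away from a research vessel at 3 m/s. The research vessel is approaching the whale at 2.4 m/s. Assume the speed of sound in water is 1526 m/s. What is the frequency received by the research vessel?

690 Hz

General Doppler shift: f' = f · (v + v_o)/(v + v_s).
f' = 690 × (1526 + 2.4)/(1526 + 3) = 690 × 1528.4/1529 ≈ 690 Hz.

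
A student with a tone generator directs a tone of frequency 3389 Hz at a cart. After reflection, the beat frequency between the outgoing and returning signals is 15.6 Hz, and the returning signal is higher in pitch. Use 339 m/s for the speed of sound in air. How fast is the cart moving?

Double Doppler shift off a moving reflector: f₂ = f₀ · (v + u)/(v − u) (u > 0 toward emitter).
Returning signal is higher, so f₂ = f₀ + Δf = 3389 + 15.6 = 3404.6 Hz.
Rearranging, u = v · (f₂ − f₀)/(f₂ + f₀) = 339 × 15.6/6793.6 ≈ 0.78 m/s.
So the cart is moving at 0.78 m/s toward the emitter.

0.78 m/s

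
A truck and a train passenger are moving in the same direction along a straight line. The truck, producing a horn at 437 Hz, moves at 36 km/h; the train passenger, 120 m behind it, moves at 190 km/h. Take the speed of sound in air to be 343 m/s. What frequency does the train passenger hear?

36 km/h = 10 m/s; 190 km/h = 52.78 m/s.
The train passenger is behind, so the truck is moving away from it while the train passenger is moving toward the truck.
Both move, so f' = f · (v + v_o)/(v + v_s).
f' = 437 × (343 + 52.78)/(343 + 10) = 437 × 395.78/353 ≈ 490 Hz.

490 Hz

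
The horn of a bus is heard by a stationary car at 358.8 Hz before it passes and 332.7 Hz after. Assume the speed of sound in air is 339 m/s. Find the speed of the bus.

12.8 m/s

f₁/f₂ = (v + v_s)/(v − v_s), so v_s = v · (f₁ − f₂)/(f₁ + f₂).
v_s = 339 × (358.8 − 332.7)/(358.8 + 332.7) = 339 × 26.1/691.5 ≈ 12.8 m/s.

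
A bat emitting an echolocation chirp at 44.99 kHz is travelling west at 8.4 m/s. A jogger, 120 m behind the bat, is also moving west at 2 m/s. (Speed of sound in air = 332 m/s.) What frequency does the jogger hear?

44.1 kHz

The jogger is behind, so the bat is moving away from it while the jogger is moving toward the bat.
Both move, so f' = f · (v + v_o)/(v + v_s).
f' = 44.99 × (332 + 2)/(332 + 8.4) = 44.99 × 334/340.4 ≈ 44.1 kHz.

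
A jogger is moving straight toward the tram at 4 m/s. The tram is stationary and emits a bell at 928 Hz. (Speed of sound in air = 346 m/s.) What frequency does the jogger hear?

939 Hz

Moving observer, stationary source: f' = f · (v + v_o)/v.
f' = 928 × (346 + 4)/346 = 928 × 350/346 ≈ 939 Hz.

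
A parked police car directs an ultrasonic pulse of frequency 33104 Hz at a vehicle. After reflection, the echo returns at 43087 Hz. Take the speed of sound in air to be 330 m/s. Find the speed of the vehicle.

43 m/s

Double Doppler shift off a moving reflector: f₂ = f₀ · (v + u)/(v − u) (u > 0 toward emitter).
Rearranging, u = v · (f₂ − f₀)/(f₂ + f₀) = 330 × 9983/76191 ≈ 43 m/s.
So the vehicle is moving at 43 m/s toward the emitter.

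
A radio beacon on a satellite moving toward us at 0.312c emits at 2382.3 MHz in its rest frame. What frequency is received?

Relativistic Doppler for frequency: f' = f₀ · √((1 + β)/(1 − β)).
f' = 2382.3 × √(1.3120/0.6880) = 2382.3 × 1.38093 ≈ 3289.8 MHz.

3289.8 MHz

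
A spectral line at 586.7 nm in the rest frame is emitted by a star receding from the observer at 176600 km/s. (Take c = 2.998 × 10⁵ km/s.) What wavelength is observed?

1153.7 nm

β = v/c = 176600/299800 = 0.5891.
Relativistic Doppler for wavelength: λ' = λ₀ · √((1 + β)/(1 − β)).
λ' = 586.7 × √(1.5891/0.4109) = 586.7 × 1.96644 ≈ 1153.7 nm.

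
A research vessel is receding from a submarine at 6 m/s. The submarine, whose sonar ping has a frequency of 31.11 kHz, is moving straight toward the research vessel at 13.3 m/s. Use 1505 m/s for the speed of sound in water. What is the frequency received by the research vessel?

31.3 kHz

With source approaching and observer receding, f' = f · (v − v_o)/(v − v_s).
f' = 31.11 × (1505 − 6)/(1505 − 13.3) = 31.11 × 1499/1491.7 ≈ 31.3 kHz.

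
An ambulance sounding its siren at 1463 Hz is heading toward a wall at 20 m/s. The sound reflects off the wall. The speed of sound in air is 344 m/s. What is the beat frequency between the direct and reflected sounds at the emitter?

The wall receives the sound from a moving source: f₁ = f₀ · v/(v − v_e) = 1463 × 344/324 ≈ 1553.3 Hz.
On the return leg the ambulance is a moving observer: f₂ = f₁ · (v + v_e)/v = 1553.3 × 364/344 ≈ 1643.6 Hz.
Beat against the emitted tone: |f₂ − f₀| = 2v_e·f₀/(v − v_e) = 2 × 20 × 1463/324 ≈ 181 Hz.

181 Hz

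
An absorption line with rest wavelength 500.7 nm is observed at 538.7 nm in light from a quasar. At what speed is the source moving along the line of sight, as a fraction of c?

0.073

λ'/λ₀ = 1.0759 > 1 (redshift), so the source is receding.
λ'/λ₀ = √((1 + β)/(1 − β)) for a receding source ⇒ β = (r² − 1)/(r² + 1) with r = λ'/λ₀.
β = (1.1575 − 1)/(1.1575 + 1) ≈ 0.073.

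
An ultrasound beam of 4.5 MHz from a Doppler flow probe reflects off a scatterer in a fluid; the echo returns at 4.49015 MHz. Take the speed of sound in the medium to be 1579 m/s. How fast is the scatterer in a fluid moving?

Double Doppler shift off a moving reflector: f₂ = f₀ · (v + u)/(v − u) (u > 0 toward emitter).
Rearranging, u = v · (f₂ − f₀)/(f₂ + f₀) = 1579 × -0.00985/8.99015 ≈ -1.73 m/s.
So the scatterer in a fluid is moving at 1.73 m/s away from the emitter.

1.73 m/s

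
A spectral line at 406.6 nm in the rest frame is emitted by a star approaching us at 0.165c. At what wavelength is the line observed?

344.2 nm

Relativistic Doppler for wavelength: λ' = λ₀ · √((1 − β)/(1 + β)).
λ' = 406.6 × √(0.8350/1.1650) = 406.6 × 0.84660 ≈ 344.2 nm.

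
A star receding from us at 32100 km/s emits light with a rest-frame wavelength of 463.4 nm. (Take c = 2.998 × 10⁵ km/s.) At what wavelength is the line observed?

β = v/c = 32100/299800 = 0.1071.
Relativistic Doppler for wavelength: λ' = λ₀ · √((1 + β)/(1 − β)).
λ' = 463.4 × √(1.1071/0.8929) = 463.4 × 1.11347 ≈ 516.0 nm.

516.0 nm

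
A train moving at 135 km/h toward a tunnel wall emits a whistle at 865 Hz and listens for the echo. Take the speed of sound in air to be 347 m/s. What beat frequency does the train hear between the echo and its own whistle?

210 Hz

135 km/h = 37.5 m/s.
The tunnel wall receives the sound from a moving source: f₁ = f₀ · v/(v − v_e) = 865 × 347/309.5 ≈ 970 Hz.
On the return leg the train is a moving observer: f₂ = f₁ · (v + v_e)/v = 970 × 384.5/347 ≈ 1075 Hz.
Equivalently f₂ = f₀ · (v + v_e)/(v − v_e).
Beat against the emitted tone: |f₂ − f₀| = 2v_e·f₀/(v − v_e) = 2 × 37.5 × 865/309.5 ≈ 210 Hz.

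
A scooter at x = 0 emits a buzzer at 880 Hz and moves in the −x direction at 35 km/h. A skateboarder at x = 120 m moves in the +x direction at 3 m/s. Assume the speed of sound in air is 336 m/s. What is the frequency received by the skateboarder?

848 Hz

35 km/h = 9.722 m/s.
The observer lies on the +x side, so the source is heading away from the observer and the observer is heading away from the source.
With source receding and observer receding, f' = f · (v − v_o)/(v + v_s).
f' = 880 × (336 − 3)/(336 + 9.722) = 880 × 333/345.72 ≈ 848 Hz.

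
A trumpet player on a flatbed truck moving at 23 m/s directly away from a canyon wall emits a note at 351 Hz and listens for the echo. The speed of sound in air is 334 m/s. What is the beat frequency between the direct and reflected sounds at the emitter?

45.2 Hz

The canyon wall receives the sound from a moving source: f₁ = f₀ · v/(v + v_e) = 351 × 334/357 ≈ 328.4 Hz.
On the return leg the trumpet player on a flatbed truck is a moving observer: f₂ = f₁ · (v − v_e)/v = 328.4 × 311/334 ≈ 305.8 Hz.
Equivalently f₂ = f₀ · (v − v_e)/(v + v_e).
Beat against the emitted tone: |f₂ − f₀| = 2v_e·f₀/(v + v_e) = 2 × 23 × 351/357 ≈ 45.2 Hz.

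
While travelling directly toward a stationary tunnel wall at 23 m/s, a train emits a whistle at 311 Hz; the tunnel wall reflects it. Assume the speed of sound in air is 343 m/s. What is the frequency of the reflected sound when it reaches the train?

The tunnel wall receives the sound from a moving source: f₁ = f₀ · v/(v − v_e) = 311 × 343/320 ≈ 333 Hz.
On the return leg the train is a moving observer: f₂ = f₁ · (v + v_e)/v = 333 × 366/343 ≈ 356 Hz.

356 Hz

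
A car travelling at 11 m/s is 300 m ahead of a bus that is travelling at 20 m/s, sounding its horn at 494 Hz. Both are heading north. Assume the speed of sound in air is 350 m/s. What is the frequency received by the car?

507 Hz

The car is ahead, so the bus is moving toward it while the car is moving away from the bus.
General Doppler shift: f' = f · (v − v_o)/(v − v_s).
f' = 494 × (350 − 11)/(350 − 20) = 494 × 339/330 ≈ 507 Hz.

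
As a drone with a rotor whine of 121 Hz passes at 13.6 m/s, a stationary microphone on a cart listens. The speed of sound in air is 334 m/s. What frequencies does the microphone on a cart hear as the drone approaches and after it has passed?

Approaching: f₁ = f · v/(v − v_s) = 121 × 334/320.4 ≈ 126 Hz.
Receding: f₂ = f · v/(v + v_s) = 121 × 334/347.6 ≈ 116 Hz.

126 Hz approaching; 116 Hz receding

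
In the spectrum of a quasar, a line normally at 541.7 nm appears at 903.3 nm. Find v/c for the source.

0.471

λ'/λ₀ = 1.6675 > 1 (redshift), so the source is receding.
λ'/λ₀ = √((1 + β)/(1 − β)) for a receding source ⇒ β = (r² − 1)/(r² + 1) with r = λ'/λ₀.
β = (2.7807 − 1)/(2.7807 + 1) ≈ 0.471.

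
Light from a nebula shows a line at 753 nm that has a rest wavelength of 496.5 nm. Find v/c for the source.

0.394

λ'/λ₀ = 1.5166 > 1 (redshift), so the source is receding.
λ'/λ₀ = √((1 + β)/(1 − β)) for a receding source ⇒ β = (r² − 1)/(r² + 1) with r = λ'/λ₀.
β = (2.3001 − 1)/(2.3001 + 1) ≈ 0.394.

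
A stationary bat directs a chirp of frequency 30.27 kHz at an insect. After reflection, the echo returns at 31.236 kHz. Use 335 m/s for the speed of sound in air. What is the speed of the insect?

Double Doppler shift off a moving reflector: f₂ = f₀ · (v + u)/(v − u) (u > 0 toward emitter).
Rearranging, u = v · (f₂ − f₀)/(f₂ + f₀) = 335 × 0.966/61.506 ≈ 5.3 m/s.
So the insect is moving at 5.3 m/s toward the emitter.

5.3 m/s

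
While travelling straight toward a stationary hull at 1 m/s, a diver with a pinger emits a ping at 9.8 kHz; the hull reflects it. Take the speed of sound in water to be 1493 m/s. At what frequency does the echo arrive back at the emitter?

The hull receives the sound from a moving source: f₁ = f₀ · v/(v − v_e) = 9.8 × 1493/1492 ≈ 9.81 kHz.
On the return leg the diver with a pinger is a moving observer: f₂ = f₁ · (v + v_e)/v = 9.81 × 1494/1493 ≈ 9.81 kHz.

9.81 kHz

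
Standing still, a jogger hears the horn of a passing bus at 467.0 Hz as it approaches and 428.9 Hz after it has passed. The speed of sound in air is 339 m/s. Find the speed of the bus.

f₁/f₂ = (v + v_s)/(v − v_s), so v_s = v · (f₁ − f₂)/(f₁ + f₂).
v_s = 339 × (467.0 − 428.9)/(467.0 + 428.9) = 339 × 38.1/895.9 ≈ 14.4 m/s.

14.4 m/s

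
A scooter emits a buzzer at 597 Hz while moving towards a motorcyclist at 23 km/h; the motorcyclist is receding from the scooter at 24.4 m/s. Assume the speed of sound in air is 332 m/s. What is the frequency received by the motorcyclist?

23 km/h = 6.389 m/s.
Both move, so f' = f · (v − v_o)/(v − v_s).
f' = 597 × (332 − 24.4)/(332 − 6.389) = 597 × 307.6/325.61 ≈ 564 Hz.

564 Hz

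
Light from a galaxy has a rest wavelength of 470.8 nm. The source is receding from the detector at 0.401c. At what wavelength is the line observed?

720.0 nm

Relativistic Doppler for wavelength: λ' = λ₀ · √((1 + β)/(1 − β)).
λ' = 470.8 × √(1.4010/0.5990) = 470.8 × 1.52935 ≈ 720.0 nm.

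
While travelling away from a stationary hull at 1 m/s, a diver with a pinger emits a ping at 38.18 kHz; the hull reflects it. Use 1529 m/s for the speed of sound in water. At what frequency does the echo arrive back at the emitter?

38.1 kHz

The hull receives the sound from a moving source: f₁ = f₀ · v/(v + v_e) = 38.18 × 1529/1530 ≈ 38.2 kHz.
On the return leg the diver with a pinger is a moving observer: f₂ = f₁ · (v − v_e)/v = 38.2 × 1528/1529 ≈ 38.1 kHz.
Equivalently f₂ = f₀ · (v − v_e)/(v + v_e).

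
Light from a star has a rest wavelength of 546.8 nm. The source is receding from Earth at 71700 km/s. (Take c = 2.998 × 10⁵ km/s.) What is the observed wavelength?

β = v/c = 71700/299800 = 0.2392.
Relativistic Doppler for wavelength: λ' = λ₀ · √((1 + β)/(1 − β)).
λ' = 546.8 × √(1.2392/0.7608) = 546.8 × 1.27619 ≈ 697.8 nm.

697.8 nm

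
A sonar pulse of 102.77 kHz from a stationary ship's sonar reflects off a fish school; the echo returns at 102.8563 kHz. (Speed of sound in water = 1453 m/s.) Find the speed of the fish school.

0.61 m/s

Double Doppler shift off a moving reflector: f₂ = f₀ · (v + u)/(v − u) (u > 0 toward emitter).
Rearranging, u = v · (f₂ − f₀)/(f₂ + f₀) = 1453 × 0.0863/205.6263 ≈ 0.61 m/s.
So the fish school is moving at 0.61 m/s toward the emitter.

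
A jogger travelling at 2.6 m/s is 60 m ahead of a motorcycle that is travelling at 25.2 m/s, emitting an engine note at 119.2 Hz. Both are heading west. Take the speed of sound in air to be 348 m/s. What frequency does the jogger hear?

128 Hz

The jogger is ahead, so the motorcycle is moving toward it while the jogger is moving away from the motorcycle.
General Doppler shift: f' = f · (v − v_o)/(v − v_s).
f' = 119.2 × (348 − 2.6)/(348 − 25.2) = 119.2 × 345.4/322.8 ≈ 128 Hz.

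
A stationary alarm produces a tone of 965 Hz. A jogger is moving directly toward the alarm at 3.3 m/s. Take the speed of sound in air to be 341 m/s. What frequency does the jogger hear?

Only the observer moves, toward the source, so f' = f · (v + v_o)/v.
f' = 965 × (341 + 3.3)/341 = 965 × 344.3/341 ≈ 974 Hz.

974 Hz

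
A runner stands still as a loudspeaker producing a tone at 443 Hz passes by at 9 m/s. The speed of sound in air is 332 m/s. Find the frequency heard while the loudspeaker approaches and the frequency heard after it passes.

Approaching: f₁ = f · v/(v − v_s) = 443 × 332/323 ≈ 455 Hz.
Receding: f₂ = f · v/(v + v_s) = 443 × 332/341 ≈ 431 Hz.

455 Hz approaching; 431 Hz receding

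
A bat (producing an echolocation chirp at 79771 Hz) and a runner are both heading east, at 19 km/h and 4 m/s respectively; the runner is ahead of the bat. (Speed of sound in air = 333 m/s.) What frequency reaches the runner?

19 km/h = 5.278 m/s.
The runner is ahead, so the bat is moving toward it while the runner is moving away from the bat.
With source approaching and observer receding, f' = f · (v − v_o)/(v − v_s).
f' = 79771 × (333 − 4)/(333 − 5.278) = 79771 × 329/327.72 ≈ 80082 Hz.

80082 Hz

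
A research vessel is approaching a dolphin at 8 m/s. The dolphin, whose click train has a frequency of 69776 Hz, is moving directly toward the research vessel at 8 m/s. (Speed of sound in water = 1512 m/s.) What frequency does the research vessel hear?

70518 Hz

With source approaching and observer approaching, f' = f · (v + v_o)/(v − v_s).
f' = 69776 × (1512 + 8)/(1512 − 8) = 69776 × 1520/1504 ≈ 70518 Hz.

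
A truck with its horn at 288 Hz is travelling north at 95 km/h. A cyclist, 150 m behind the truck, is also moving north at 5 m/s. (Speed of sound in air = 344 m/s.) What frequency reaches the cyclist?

95 km/h = 26.39 m/s.
The cyclist is behind, so the truck is moving away from it while the cyclist is moving toward the truck.
With source receding and observer approaching, f' = f · (v + v_o)/(v + v_s).
f' = 288 × (344 + 5)/(344 + 26.39) = 288 × 349/370.39 ≈ 271 Hz.

271 Hz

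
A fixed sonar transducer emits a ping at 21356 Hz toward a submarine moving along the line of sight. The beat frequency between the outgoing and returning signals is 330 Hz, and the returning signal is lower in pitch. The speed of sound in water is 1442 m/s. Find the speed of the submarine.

Double Doppler shift off a moving reflector: f₂ = f₀ · (v + u)/(v − u) (u > 0 toward emitter).
Returning signal is lower, so f₂ = f₀ − Δf = 21356 − 330 = 21026 Hz.
Rearranging, u = v · (f₂ − f₀)/(f₂ + f₀) = 1442 × -330/42382 ≈ -11.2 m/s.
So the submarine is moving at 11.2 m/s away from the emitter.

11.2 m/s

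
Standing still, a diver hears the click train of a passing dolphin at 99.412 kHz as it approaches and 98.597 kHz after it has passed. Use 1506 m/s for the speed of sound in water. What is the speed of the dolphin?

f₁/f₂ = (v + v_s)/(v − v_s), so v_s = v · (f₁ − f₂)/(f₁ + f₂).
v_s = 1506 × (99.412 − 98.597)/(99.412 + 98.597) = 1506 × 0.815/198.009 ≈ 6.2 m/s.

6.2 m/s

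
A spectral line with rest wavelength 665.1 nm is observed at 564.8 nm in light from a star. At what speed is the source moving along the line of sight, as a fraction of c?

0.162c

λ'/λ₀ = 0.8492 < 1 (blueshift), so the source is approaching.
λ'/λ₀ = √((1 − β)/(1 + β)) for an approaching source ⇒ β = (1 − r²)/(1 + r²) with r = λ'/λ₀.
β = (1 − 0.7211)/(1 + 0.7211) ≈ 0.162.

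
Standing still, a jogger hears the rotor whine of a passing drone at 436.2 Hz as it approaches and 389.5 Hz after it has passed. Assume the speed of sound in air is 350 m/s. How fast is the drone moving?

19.8 m/s

f₁/f₂ = (v + v_s)/(v − v_s), so v_s = v · (f₁ − f₂)/(f₁ + f₂).
v_s = 350 × (436.2 − 389.5)/(436.2 + 389.5) = 350 × 46.7/825.7 ≈ 19.8 m/s.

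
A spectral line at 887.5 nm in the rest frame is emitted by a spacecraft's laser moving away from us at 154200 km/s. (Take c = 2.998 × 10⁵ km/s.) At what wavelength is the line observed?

β = v/c = 154200/299800 = 0.5143.
Relativistic Doppler for wavelength: λ' = λ₀ · √((1 + β)/(1 − β)).
λ' = 887.5 × √(1.5143/0.4857) = 887.5 × 1.76582 ≈ 1567.2 nm.

1567.2 nm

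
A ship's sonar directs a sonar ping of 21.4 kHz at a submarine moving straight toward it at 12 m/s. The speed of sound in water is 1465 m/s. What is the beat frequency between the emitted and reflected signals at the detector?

At the submarine (a moving observer), f₁ = f₀ · (v + u)/v = 21.4 × 1477/1465 ≈ 21.575 kHz.
On reflection it acts as a source moving toward the stationary detector: f₂ = f₁ · v/(v − u) = 21.575 × 1465/1453 ≈ 21.753 kHz.
Beat frequency (with f₀ = 21400 Hz): |f₂ − f₀| = 2u·f₀/(v − u) = 2 × 12 × 21400/1453 ≈ 353 Hz.

353 Hz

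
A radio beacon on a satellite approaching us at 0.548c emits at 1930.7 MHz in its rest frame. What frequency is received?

3573.0 MHz

Relativistic Doppler for frequency: f' = f₀ · √((1 + β)/(1 − β)).
f' = 1930.7 × √(1.5480/0.4520) = 1930.7 × 1.85062 ≈ 3573.0 MHz.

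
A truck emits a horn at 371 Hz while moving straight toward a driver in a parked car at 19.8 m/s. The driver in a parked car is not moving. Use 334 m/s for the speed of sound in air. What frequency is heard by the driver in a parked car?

Only the source moves, toward the listener, so f' = f · v/(v − v_s).
f' = 371 × 334/(334 − 19.8) = 371 × 334/314.2 ≈ 394 Hz.

394 Hz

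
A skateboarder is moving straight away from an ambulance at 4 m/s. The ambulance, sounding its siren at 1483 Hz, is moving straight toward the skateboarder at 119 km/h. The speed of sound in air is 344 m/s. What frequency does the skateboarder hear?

119 km/h = 33.06 m/s.
With source approaching and observer receding, f' = f · (v − v_o)/(v − v_s).
f' = 1483 × (344 − 4)/(344 − 33.06) = 1483 × 340/310.94 ≈ 1622 Hz.

1622 Hz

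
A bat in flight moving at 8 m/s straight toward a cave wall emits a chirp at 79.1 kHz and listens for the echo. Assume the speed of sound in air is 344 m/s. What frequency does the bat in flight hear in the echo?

82.9 kHz

The cave wall receives the sound from a moving source: f₁ = f₀ · v/(v − v_e) = 79.1 × 344/336 ≈ 81.0 kHz.
On the return leg the bat in flight is a moving observer: f₂ = f₁ · (v + v_e)/v = 81.0 × 352/344 ≈ 82.9 kHz.
Equivalently f₂ = f₀ · (v + v_e)/(v − v_e).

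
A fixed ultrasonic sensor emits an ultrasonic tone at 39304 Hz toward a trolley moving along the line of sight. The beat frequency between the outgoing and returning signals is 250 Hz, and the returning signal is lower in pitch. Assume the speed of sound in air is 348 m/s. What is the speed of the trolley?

1.11 m/s

Double Doppler shift off a moving reflector: f₂ = f₀ · (v + u)/(v − u) (u > 0 toward emitter).
Returning signal is lower, so f₂ = f₀ − Δf = 39304 − 250 = 39054 Hz.
Rearranging, u = v · (f₂ − f₀)/(f₂ + f₀) = 348 × -250/78358 ≈ -1.11 m/s.
So the trolley is moving at 1.11 m/s away from the emitter.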